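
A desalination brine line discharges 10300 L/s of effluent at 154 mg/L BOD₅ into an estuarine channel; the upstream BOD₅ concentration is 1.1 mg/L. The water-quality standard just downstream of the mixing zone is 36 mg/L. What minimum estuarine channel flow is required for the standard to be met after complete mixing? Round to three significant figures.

Set C_mix = 36: (Q·1.100 + 10300·154.0) / (Q + 10300) = 36
→ Q = 10300·(154.0 − 36)/(36 − 1.100) = 34830 L/s.

34800 L/s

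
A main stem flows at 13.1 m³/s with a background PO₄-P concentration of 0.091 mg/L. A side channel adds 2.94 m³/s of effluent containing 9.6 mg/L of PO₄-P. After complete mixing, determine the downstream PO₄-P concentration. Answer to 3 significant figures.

1.83 mg/L

Conservation of mass: C = (13.10·0.09100 + 2.940·9.600) / 16.04 = 29.42/16.04 = 1.834 mg/L.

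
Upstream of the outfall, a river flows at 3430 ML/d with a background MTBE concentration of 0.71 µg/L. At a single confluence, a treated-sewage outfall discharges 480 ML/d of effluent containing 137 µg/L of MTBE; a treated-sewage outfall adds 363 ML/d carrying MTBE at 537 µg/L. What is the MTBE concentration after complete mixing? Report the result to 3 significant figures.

Conservation of mass: C = (3430·0.7100 + 480.0·137.0 + 363.0·537.0) / 4273 = 263100/4273 = 61.58 µg/L.

61.6 µg/L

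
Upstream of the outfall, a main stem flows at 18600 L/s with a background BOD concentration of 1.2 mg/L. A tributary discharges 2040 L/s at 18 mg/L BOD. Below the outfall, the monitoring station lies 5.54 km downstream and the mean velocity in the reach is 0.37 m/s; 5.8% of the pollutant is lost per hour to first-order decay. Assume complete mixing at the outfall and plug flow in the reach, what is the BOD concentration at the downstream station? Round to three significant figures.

2.23 mg/L

After mixing, C = (18600·1.200 + 2040·18.00) / 20640 = 59040/20640 = 2.860 mg/L.
Travel time t = 5.54·1000 / 0.37 = 14970 s = 4.159 h.
5.8%/h lost → k = −ln(1 − 0.058) = 0.05975 h⁻¹.
First-order decay: C = 2.860·exp(−k·t) = 2.860·0.7800 = 2.231 mg/L.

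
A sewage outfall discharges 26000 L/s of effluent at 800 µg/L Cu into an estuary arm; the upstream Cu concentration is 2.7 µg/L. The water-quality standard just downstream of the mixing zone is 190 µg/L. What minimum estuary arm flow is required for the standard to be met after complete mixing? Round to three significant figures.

84700 L/s

Set C_mix = 190: (Q·2.700 + 26000·800.0) / (Q + 26000) = 190
→ Q = 26000·(800.0 − 190)/(190 − 2.700) = 84680 L/s.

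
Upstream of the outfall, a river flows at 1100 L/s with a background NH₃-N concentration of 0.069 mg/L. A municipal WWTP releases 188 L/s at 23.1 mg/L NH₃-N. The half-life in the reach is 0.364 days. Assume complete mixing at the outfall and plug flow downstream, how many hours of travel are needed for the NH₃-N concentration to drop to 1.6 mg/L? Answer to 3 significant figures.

9.61 h

Mass balance: C = (1100·0.06900 + 188.0·23.10) / 1288 = 4419/1288 = 3.431 mg/L.
Half-life 0.364 d → k = ln 2 / 0.364 = 1.904 d⁻¹.
3.431·exp(−k·t) = 1.6 → t = ln(3.431/1.6)/k = 34610 s = 9.613 h.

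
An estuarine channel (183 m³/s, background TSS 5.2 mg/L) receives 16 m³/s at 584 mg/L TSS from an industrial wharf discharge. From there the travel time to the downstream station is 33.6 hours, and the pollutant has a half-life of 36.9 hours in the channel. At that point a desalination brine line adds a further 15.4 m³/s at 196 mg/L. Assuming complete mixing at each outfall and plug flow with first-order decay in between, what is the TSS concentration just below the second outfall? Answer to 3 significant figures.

39.6 mg/L

Mixed concentration C = ΣQC/ΣQ = (183.0·5.200 + 16.00·584.0) / 199.0 = 10300/199.0 = 51.74 mg/L; combined flow 199.0 m³/s.
Half-life 36.9 h → k = ln 2 / 36.9 = 0.01878 h⁻¹ = 0.4508 d⁻¹.
Decay over the reach: 51.74·exp(−kt) = 51.74·0.5320 = 27.52 mg/L.
At the second outfall, C = (199.0·27.52 + 15.40·196.0) / (199.0 + 15.40) = 39.62 mg/L.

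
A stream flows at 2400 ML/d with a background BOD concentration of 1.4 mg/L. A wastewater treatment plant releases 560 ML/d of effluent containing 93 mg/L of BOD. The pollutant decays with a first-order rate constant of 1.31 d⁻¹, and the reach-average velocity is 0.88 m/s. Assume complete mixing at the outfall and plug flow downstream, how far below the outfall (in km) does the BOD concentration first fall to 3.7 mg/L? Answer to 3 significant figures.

94.1 km

Mass balance: C = (2400·1.400 + 560.0·93.00) / 2960 = 55440/2960 = 18.73 mg/L.
Set 18.73·exp(−k·t) = 3.7 → t = ln(18.73/3.7)/k = 107000 s = 29.71 h.
Distance = v·t = 0.88·107000 = 94130 m = 94.13 km.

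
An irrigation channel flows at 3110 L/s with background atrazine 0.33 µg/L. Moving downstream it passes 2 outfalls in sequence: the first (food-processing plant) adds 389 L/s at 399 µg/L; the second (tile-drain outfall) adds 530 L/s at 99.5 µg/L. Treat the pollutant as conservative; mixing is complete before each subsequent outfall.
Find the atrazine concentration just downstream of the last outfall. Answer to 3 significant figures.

51.9 µg/L

Outfall 1: combined Q = 3499 L/s; C = (3110·0.3300 + 389.0·399.0)/3499 = 44.65 µg/L.
Outfall 2: combined Q = 4029 L/s; C = (3499·44.65 + 530.0·99.50)/4029 = 51.87 µg/L.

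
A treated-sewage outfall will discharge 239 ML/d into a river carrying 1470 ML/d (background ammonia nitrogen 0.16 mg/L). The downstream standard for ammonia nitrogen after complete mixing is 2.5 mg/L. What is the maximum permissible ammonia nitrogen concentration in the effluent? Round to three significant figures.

16.9 mg/L

At the limit, (Qr·Cr + Qe·Cₑ)/(Qr + Qe) = 2.5:
Cₑ = (1709·2.5 − 1470·0.1600) / 239.0 = 16.89 mg/L.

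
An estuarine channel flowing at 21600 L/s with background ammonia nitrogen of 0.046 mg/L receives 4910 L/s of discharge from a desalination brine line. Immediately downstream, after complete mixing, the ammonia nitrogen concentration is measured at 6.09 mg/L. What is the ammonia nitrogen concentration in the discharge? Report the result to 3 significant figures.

32.7 mg/L

Mass balance: 21600·0.04600 + 4910·Cₑ = 26510·6.090
→ Cₑ = (26510·6.090 − 21600·0.04600) / 4910 = 32.68 mg/L.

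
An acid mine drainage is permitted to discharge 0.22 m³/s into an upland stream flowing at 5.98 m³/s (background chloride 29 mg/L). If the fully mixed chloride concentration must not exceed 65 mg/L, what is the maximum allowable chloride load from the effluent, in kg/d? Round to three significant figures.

Mass balance at the limit: 5.980·29.00 + 0.2200·Cₑ = 6.200·65 → Cₑ = 1044 mg/L.
Load = 0.2200 m³/s × 1044 g/m³ × 86 400 s/d = 19840 kg/d.

19800 kg/d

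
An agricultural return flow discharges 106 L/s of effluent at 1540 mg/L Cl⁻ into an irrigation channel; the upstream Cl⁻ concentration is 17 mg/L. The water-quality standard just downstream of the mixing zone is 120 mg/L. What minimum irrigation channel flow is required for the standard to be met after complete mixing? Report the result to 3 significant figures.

1460 L/s

Set C_mix = 120: (Q·17.00 + 106.0·1540) / (Q + 106.0) = 120
→ Q = 106.0·(1540 − 120)/(120 − 17.00) = 1461 L/s.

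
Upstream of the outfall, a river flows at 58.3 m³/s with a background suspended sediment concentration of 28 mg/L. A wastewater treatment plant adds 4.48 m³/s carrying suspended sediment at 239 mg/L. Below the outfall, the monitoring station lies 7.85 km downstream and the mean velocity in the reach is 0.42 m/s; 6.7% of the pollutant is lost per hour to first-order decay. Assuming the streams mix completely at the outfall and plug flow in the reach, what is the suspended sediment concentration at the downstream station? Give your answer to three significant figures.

After mixing, C = (58.30·28.00 + 4.480·239.0) / 62.78 = 2703/62.78 = 43.06 mg/L.
Travel time t = 7.85·1000 / 0.42 = 18690 s = 5.192 h.
6.7%/h lost → k = −ln(1 − 0.067) = 0.06935 h⁻¹.
Applying C = C₀e^(−kt): 43.06 × 0.6976 = 30.04 mg/L.

30.0 mg/L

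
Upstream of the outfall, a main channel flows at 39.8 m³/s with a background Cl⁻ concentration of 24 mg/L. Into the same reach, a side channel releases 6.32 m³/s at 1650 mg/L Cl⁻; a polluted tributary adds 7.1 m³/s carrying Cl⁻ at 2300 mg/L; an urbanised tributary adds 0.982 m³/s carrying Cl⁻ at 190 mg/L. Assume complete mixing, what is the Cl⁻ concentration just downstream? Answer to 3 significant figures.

515 mg/L

Mixed concentration C = ΣQC/ΣQ = (39.80·24.00 + 6.320·1650 + 7.100·2300 + 0.9820·190.0) / 54.20 = 27900/54.20 = 514.7 mg/L.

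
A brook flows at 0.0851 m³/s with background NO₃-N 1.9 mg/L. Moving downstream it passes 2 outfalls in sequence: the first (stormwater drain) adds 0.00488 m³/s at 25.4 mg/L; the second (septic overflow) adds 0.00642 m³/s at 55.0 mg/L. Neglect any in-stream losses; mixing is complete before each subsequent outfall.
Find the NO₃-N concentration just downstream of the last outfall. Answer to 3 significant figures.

After outfall 1: Q = 0.08510 + 0.004880 = 0.08998 m³/s; C = (0.08510·1.900 + 0.004880·25.40)/0.08998 = 3.175 mg/L.
After outfall 2: Q = 0.08998 + 0.006420 = 0.09640 m³/s; C = (0.08998·3.175 + 0.006420·55.00)/0.09640 = 6.626 mg/L.

6.63 mg/L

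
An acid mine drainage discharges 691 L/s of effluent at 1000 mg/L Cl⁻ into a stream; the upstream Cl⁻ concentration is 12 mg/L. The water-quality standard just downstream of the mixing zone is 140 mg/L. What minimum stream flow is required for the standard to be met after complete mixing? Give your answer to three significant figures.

4640 L/s

Set C_mix = 140: (Q·12.00 + 691.0·1000) / (Q + 691.0) = 140
→ Q = 691.0·(1000 − 140)/(140 − 12.00) = 4643 L/s.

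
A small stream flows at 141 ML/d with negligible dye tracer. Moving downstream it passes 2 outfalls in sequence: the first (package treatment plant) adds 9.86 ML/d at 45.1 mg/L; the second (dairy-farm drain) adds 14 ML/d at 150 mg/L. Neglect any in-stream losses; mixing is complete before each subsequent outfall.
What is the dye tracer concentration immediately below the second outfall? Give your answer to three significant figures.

Outfall 1: combined Q = 150.9 ML/d; C = (141.0·0 + 9.860·45.10)/150.9 = 2.948 mg/L.
Outfall 2: combined Q = 164.9 ML/d; C = (150.9·2.948 + 14.00·150.0)/164.9 = 15.44 mg/L.

15.4 mg/L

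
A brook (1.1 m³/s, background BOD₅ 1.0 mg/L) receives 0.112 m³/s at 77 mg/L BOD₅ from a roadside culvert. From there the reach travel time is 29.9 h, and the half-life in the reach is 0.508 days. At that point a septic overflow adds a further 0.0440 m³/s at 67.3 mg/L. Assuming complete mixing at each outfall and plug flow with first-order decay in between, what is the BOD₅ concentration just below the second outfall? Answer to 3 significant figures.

3.77 mg/L

Mixed concentration C = ΣQC/ΣQ = (1.100·1.000 + 0.1120·77.00) / 1.212 = 9.724/1.212 = 8.023 mg/L; combined flow 1.212 m³/s.
Half-life 0.508 d → k = ln 2 / 0.508 = 1.364 d⁻¹.
Applying C = C₀e^(−kt): 8.023 × 0.1827 = 1.466 mg/L.
Second outfall: C = (1.212·1.466 + 0.04400·67.30)/1.256 = 3.772 mg/L.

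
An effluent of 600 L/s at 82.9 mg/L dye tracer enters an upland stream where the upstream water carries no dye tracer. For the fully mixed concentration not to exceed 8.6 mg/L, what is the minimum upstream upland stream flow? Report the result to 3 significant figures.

Set C_mix = 8.6: (Q·0 + 600.0·82.90) / (Q + 600.0) = 8.6
→ Q = 600.0·(82.90 − 8.6)/(8.6 − 0) = 5184 L/s.

5180 L/s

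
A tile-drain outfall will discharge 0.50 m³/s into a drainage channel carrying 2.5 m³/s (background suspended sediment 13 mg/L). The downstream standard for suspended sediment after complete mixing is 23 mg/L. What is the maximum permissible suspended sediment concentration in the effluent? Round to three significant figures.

73.0 mg/L

At the limit, (Qr·Cr + Qe·Cₑ)/(Qr + Qe) = 23:
Cₑ = (3.000·23 − 2.500·13.00) / 0.5000 = 73.00 mg/L.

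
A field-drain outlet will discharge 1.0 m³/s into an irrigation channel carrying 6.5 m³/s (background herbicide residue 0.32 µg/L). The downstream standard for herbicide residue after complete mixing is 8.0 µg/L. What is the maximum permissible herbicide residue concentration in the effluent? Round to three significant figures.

57.9 µg/L

At the limit, (Qr·Cr + Qe·Cₑ)/(Qr + Qe) = 8.0:
Cₑ = (7.500·8.0 − 6.500·0.3200) / 1.000 = 57.92 µg/L.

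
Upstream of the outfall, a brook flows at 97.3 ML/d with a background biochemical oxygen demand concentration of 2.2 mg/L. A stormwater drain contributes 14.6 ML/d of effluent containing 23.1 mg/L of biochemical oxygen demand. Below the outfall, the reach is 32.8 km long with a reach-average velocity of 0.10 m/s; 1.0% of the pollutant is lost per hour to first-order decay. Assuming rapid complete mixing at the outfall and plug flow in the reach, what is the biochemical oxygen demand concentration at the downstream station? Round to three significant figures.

1.97 mg/L

Conservation of mass: C = (97.30·2.200 + 14.60·23.10) / 111.9 = 551.3/111.9 = 4.927 mg/L.
Travel time t = 32.8·1000 / 0.10 = 328000 s = 91.11 h.
1.0%/h lost → k = −ln(1 − 0.01) = 0.01005 h⁻¹.
First-order decay: C = 4.927·exp(−k·t) = 4.927·0.4002 = 1.972 mg/L.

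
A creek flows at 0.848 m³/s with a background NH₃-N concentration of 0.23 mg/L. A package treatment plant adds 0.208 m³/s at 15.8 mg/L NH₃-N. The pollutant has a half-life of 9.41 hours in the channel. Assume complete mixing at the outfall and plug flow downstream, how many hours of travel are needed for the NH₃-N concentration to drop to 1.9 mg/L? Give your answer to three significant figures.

Conservation of mass: C = (0.8480·0.2300 + 0.2080·15.80) / 1.056 = 3.481/1.056 = 3.297 mg/L.
Half-life 9.41 h → k = ln 2 / 9.41 = 0.07366 h⁻¹ = 1.768 d⁻¹.
3.297·exp(−k·t) = 1.9 → t = ln(3.297/1.9)/k = 26930 s = 7.482 h.

7.48 h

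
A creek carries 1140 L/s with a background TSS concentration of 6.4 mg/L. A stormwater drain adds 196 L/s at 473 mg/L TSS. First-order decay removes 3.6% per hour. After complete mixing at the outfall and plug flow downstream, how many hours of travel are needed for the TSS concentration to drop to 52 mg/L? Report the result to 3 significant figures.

9.94 h

Mixed concentration C = ΣQC/ΣQ = (1140·6.400 + 196.0·473.0) / 1336 = 100000/1336 = 74.85 mg/L.
3.6%/h lost → k = −ln(1 − 0.036) = 0.03666 h⁻¹.
74.85·exp(−k·t) = 52 → t = ln(74.85/52)/k = 35770 s = 9.936 h.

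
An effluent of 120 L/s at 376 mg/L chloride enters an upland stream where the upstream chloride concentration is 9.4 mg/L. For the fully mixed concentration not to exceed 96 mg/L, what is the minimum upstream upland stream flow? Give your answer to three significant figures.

Set C_mix = 96: (Q·9.400 + 120.0·376.0) / (Q + 120.0) = 96
→ Q = 120.0·(376.0 − 96)/(96 − 9.400) = 388.0 L/s.

388 L/s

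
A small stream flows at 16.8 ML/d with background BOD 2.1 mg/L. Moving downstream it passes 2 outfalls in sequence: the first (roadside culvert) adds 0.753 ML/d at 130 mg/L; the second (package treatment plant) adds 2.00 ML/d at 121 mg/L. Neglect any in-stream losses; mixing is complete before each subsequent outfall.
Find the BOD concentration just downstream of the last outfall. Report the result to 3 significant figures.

After outfall 1: Q = 16.80 + 0.7530 = 17.55 ML/d; C = (16.80·2.100 + 0.7530·130.0)/17.55 = 7.587 mg/L.
After outfall 2: Q = 17.55 + 2.000 = 19.55 ML/d; C = (17.55·7.587 + 2.000·121.0)/19.55 = 19.19 mg/L.

19.2 mg/L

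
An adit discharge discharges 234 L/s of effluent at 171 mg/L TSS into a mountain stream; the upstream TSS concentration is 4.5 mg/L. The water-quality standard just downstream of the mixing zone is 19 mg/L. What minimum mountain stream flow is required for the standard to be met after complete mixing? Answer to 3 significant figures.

Set C_mix = 19: (Q·4.500 + 234.0·171.0) / (Q + 234.0) = 19
→ Q = 234.0·(171.0 − 19)/(19 − 4.500) = 2453 L/s.

2450 L/s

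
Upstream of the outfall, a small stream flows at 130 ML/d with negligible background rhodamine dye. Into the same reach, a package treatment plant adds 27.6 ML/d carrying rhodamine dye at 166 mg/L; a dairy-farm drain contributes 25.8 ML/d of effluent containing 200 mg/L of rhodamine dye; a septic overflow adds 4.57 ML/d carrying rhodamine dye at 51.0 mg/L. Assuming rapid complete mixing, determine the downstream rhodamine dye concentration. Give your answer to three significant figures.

53.1 mg/L

Conservation of mass: C = (130.0·0 + 27.60·166.0 + 25.80·200.0 + 4.570·51.00) / 188.0 = 9975/188.0 = 53.07 mg/L.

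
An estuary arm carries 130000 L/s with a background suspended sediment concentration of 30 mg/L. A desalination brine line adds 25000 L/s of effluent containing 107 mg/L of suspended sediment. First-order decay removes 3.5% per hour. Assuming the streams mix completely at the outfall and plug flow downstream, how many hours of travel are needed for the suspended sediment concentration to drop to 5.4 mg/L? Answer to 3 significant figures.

57.9 h

Mixed concentration C = ΣQC/ΣQ = (130000·30.00 + 25000·107.0) / 155000 = 6575000/155000 = 42.42 mg/L.
3.5%/h lost → k = −ln(1 − 0.035) = 0.03563 h⁻¹.
42.42·exp(−k·t) = 5.4 → t = ln(42.42/5.4)/k = 208300 s = 57.85 h.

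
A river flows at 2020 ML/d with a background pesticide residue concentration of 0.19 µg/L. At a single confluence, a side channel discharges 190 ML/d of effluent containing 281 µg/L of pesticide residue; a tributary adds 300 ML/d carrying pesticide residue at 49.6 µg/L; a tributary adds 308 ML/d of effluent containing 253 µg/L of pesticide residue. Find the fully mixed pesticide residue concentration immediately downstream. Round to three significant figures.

Mixed concentration C = ΣQC/ΣQ = (2020·0.1900 + 190.0·281.0 + 300.0·49.60 + 308.0·253.0) / 2818 = 146600/2818 = 52.01 µg/L.

52.0 µg/L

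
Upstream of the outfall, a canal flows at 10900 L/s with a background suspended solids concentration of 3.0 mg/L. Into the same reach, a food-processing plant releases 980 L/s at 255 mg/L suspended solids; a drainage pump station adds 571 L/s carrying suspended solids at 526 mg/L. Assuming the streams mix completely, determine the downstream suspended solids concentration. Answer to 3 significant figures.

Mixed concentration C = ΣQC/ΣQ = (10900·3.000 + 980.0·255.0 + 571.0·526.0) / 12450 = 582900/12450 = 46.82 mg/L.

46.8 mg/L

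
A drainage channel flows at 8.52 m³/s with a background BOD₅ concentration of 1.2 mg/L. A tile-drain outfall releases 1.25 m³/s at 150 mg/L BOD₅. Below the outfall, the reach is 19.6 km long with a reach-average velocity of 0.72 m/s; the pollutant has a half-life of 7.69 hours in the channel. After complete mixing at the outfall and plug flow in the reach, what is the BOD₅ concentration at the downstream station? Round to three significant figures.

Mixed concentration C = ΣQC/ΣQ = (8.520·1.200 + 1.250·150.0) / 9.770 = 197.7/9.770 = 20.24 mg/L.
Travel time t = 19.6·1000 / 0.72 = 27220 s = 7.562 h.
Half-life 7.69 h → k = ln 2 / 7.69 = 0.09014 h⁻¹ = 2.163 d⁻¹.
First-order decay: C = 20.24·exp(−k·t) = 20.24·0.5058 = 10.24 mg/L.

10.2 mg/L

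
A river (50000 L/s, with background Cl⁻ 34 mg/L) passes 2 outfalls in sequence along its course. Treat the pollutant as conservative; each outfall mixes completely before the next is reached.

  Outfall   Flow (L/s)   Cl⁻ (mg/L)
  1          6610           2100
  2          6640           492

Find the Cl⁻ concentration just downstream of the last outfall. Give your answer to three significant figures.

298 mg/L

Outfall 1: combined Q = 56610 L/s; C = (50000·34.00 + 6610·2100)/56610 = 275.2 mg/L.
Outfall 2: combined Q = 63250 L/s; C = (56610·275.2 + 6640·492.0)/63250 = 298.0 mg/L.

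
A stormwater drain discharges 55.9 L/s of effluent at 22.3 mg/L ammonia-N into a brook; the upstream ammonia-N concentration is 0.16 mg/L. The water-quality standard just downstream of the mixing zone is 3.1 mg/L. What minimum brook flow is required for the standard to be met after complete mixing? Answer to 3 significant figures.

365 L/s

Set C_mix = 3.1: (Q·0.1600 + 55.90·22.30) / (Q + 55.90) = 3.1
→ Q = 55.90·(22.30 − 3.1)/(3.1 − 0.1600) = 365.1 L/s.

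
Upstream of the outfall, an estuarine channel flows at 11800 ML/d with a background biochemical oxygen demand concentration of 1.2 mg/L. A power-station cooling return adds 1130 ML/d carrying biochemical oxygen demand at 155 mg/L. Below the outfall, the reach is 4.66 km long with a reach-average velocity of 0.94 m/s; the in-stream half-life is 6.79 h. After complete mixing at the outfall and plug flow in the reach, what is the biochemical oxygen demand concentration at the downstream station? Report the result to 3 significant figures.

Flow-weighted average: C = (11800·1.200 + 1130·155.0) / 12930 = 189300/12930 = 14.64 mg/L.
Travel time t = 4.66·1000 / 0.94 = 4957 s = 1.377 h.
Half-life 6.79 h → k = ln 2 / 6.79 = 0.1021 h⁻¹ = 2.450 d⁻¹.
Decay over the reach: 14.64·exp(−kt) = 14.64·0.8689 = 12.72 mg/L.

12.7 mg/L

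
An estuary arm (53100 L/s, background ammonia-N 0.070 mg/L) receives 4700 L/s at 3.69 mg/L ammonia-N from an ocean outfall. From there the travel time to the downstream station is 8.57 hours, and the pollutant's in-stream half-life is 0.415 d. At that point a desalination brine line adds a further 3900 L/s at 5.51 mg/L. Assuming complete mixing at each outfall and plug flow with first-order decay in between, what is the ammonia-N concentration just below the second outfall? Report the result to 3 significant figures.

0.536 mg/L

Mixed concentration C = ΣQC/ΣQ = (53100·0.07000 + 4700·3.690) / 57800 = 21060/57800 = 0.3644 mg/L; combined flow 57800 L/s.
Half-life 0.415 d → k = ln 2 / 0.415 = 1.670 d⁻¹.
After decay, C = 0.3644 × e^(−kt) = 0.3644 × 0.5508 = 0.2007 mg/L.
At the second outfall, C = (57800·0.2007 + 3900·5.510) / (57800 + 3900) = 0.5363 mg/L.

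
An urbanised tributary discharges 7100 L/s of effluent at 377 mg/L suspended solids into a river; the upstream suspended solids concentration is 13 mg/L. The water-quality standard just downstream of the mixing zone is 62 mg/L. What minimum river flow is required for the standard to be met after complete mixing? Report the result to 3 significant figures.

45600 L/s

Set C_mix = 62: (Q·13.00 + 7100·377.0) / (Q + 7100) = 62
→ Q = 7100·(377.0 − 62)/(62 − 13.00) = 45640 L/s.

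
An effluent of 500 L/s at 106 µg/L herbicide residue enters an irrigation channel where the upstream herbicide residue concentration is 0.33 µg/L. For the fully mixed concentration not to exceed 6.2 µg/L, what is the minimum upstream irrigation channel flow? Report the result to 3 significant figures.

8500 L/s

Set C_mix = 6.2: (Q·0.3300 + 500.0·106.0) / (Q + 500.0) = 6.2
→ Q = 500.0·(106.0 − 6.2)/(6.2 − 0.3300) = 8501 L/s.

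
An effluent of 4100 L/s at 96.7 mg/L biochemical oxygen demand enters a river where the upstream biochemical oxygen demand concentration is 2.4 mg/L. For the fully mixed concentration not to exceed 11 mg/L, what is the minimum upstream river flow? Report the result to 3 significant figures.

Set C_mix = 11: (Q·2.400 + 4100·96.70) / (Q + 4100) = 11
→ Q = 4100·(96.70 − 11)/(11 − 2.400) = 40860 L/s.

40900 L/s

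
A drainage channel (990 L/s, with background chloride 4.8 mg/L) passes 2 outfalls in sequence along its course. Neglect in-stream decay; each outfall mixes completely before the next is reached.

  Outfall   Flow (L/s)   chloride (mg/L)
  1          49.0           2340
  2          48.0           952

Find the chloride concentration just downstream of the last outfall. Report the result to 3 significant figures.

Outfall 1: combined Q = 1039 L/s; C = (990.0·4.800 + 49.00·2340)/1039 = 114.9 mg/L.
Outfall 2: combined Q = 1087 L/s; C = (1039·114.9 + 48.00·952.0)/1087 = 151.9 mg/L.

152 mg/L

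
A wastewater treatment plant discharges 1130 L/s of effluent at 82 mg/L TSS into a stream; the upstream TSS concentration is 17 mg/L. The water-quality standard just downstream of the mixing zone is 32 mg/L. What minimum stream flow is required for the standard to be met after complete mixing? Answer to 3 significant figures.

Set C_mix = 32: (Q·17.00 + 1130·82.00) / (Q + 1130) = 32
→ Q = 1130·(82.00 − 32)/(32 − 17.00) = 3767 L/s.

3770 L/s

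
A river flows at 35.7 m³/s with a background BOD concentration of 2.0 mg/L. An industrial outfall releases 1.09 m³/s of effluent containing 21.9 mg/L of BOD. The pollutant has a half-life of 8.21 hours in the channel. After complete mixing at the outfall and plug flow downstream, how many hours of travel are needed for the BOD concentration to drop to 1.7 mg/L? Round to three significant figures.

Mass balance: C = (35.70·2.000 + 1.090·21.90) / 36.79 = 95.27/36.79 = 2.590 mg/L.
Half-life 8.21 h → k = ln 2 / 8.21 = 0.08443 h⁻¹ = 2.026 d⁻¹.
2.590·exp(−k·t) = 1.7 → t = ln(2.590/1.7)/k = 17950 s = 4.985 h.

4.99 h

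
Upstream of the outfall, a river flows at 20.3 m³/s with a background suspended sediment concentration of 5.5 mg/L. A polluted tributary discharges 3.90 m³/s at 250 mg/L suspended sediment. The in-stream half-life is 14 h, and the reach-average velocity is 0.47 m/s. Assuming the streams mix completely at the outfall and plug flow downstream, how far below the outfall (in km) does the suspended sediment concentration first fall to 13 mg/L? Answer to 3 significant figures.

42.4 km

Mass balance: C = (20.30·5.500 + 3.900·250.0) / 24.20 = 1087/24.20 = 44.90 mg/L.
Half-life 14 h → k = ln 2 / 14 = 0.04951 h⁻¹ = 1.188 d⁻¹.
Set 44.90·exp(−k·t) = 13 → t = ln(44.90/13)/k = 90130 s = 25.04 h.
Distance = v·t = 0.47·90130 = 42360 m = 42.36 km.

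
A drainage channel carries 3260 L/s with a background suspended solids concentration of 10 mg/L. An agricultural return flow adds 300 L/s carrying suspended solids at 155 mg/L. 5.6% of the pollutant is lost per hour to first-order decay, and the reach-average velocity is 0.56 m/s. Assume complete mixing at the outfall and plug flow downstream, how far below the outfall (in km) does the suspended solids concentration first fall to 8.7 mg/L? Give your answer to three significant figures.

32.8 km

After mixing, C = (3260·10.00 + 300.0·155.0) / 3560 = 79100/3560 = 22.22 mg/L.
5.6%/h lost → k = −ln(1 − 0.056) = 0.05763 h⁻¹.
Set 22.22·exp(−k·t) = 8.7 → t = ln(22.22/8.7)/k = 58570 s = 16.27 h.
Distance = v·t = 0.56·58570 = 32800 m = 32.80 km.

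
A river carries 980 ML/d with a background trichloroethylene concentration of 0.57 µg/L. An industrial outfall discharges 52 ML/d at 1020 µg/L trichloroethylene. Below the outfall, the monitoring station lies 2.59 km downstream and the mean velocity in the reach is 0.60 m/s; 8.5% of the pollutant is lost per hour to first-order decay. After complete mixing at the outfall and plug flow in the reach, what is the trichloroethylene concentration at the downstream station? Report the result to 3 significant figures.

46.7 µg/L

Mixed concentration C = ΣQC/ΣQ = (980.0·0.5700 + 52.00·1020) / 1032 = 53600/1032 = 51.94 µg/L.
Travel time t = 2.59·1000 / 0.60 = 4317 s = 1.199 h.
8.5%/h lost → k = −ln(1 − 0.085) = 0.08883 h⁻¹.
Decay over the reach: 51.94·exp(−kt) = 51.94·0.8990 = 46.69 µg/L.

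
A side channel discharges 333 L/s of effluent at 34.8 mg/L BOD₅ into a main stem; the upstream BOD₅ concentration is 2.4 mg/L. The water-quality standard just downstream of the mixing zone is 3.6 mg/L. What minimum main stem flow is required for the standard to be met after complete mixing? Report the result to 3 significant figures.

Set C_mix = 3.6: (Q·2.400 + 333.0·34.80) / (Q + 333.0) = 3.6
→ Q = 333.0·(34.80 − 3.6)/(3.6 − 2.400) = 8658 L/s.

8660 L/s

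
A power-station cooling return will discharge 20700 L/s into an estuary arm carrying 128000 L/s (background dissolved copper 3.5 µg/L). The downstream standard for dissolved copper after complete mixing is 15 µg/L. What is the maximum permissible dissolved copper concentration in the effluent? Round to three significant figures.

86.1 µg/L

At the limit, (Qr·Cr + Qe·Cₑ)/(Qr + Qe) = 15:
Cₑ = (148700·15 − 128000·3.500) / 20700 = 86.11 µg/L.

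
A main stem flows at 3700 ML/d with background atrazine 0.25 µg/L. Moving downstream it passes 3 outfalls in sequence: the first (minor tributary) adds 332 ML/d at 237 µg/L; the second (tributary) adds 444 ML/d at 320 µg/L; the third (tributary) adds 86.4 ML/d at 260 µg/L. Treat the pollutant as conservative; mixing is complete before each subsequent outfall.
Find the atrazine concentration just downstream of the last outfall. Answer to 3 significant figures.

Outfall 1: combined Q = 4032 ML/d; C = (3700·0.2500 + 332.0·237.0)/4032 = 19.74 µg/L.
Outfall 2: combined Q = 4476 ML/d; C = (4032·19.74 + 444.0·320.0)/4476 = 49.53 µg/L.
Outfall 3: combined Q = 4562 ML/d; C = (4476·49.53 + 86.40·260.0)/4562 = 53.51 µg/L.

53.5 µg/L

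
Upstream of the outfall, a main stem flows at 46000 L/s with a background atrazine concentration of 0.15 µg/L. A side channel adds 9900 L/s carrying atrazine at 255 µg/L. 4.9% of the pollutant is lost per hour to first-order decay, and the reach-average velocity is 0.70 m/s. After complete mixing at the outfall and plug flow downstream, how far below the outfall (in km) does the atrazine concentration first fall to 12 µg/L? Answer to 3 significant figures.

Mixed concentration C = ΣQC/ΣQ = (46000·0.1500 + 9900·255.0) / 55900 = 2531000/55900 = 45.28 µg/L.
4.9%/h lost → k = −ln(1 − 0.049) = 0.05024 h⁻¹.
Set 45.28·exp(−k·t) = 12 → t = ln(45.28/12)/k = 95160 s = 26.43 h.
Distance = v·t = 0.70·95160 = 66610 m = 66.61 km.

66.6 km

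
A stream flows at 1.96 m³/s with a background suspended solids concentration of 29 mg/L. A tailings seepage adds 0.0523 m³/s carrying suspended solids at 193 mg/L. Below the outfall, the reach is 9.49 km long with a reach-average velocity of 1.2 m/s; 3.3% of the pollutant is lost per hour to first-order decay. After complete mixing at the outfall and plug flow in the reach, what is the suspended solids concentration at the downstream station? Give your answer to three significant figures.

Mixed concentration C = ΣQC/ΣQ = (1.960·29.00 + 0.05230·193.0) / 2.012 = 66.93/2.012 = 33.26 mg/L.
Travel time t = 9.49·1000 / 1.2 = 7908 s = 2.197 h.
3.3%/h lost → k = −ln(1 − 0.033) = 0.03356 h⁻¹.
After decay, C = 33.26 × e^(−kt) = 33.26 × 0.9289 = 30.90 mg/L.

30.9 mg/L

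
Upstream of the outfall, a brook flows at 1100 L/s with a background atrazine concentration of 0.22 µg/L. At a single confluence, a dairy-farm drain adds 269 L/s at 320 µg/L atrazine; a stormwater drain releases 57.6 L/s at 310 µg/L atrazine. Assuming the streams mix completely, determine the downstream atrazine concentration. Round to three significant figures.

73.0 µg/L

After mixing, C = (1100·0.2200 + 269.0·320.0 + 57.60·310.0) / 1427 = 104200/1427 = 73.03 µg/L.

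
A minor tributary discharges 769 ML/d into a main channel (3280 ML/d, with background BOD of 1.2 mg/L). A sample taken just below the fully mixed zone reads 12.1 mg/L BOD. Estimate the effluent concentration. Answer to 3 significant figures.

Mass balance: 3280·1.200 + 769.0·Cₑ = 4049·12.10
→ Cₑ = (4049·12.10 − 3280·1.200) / 769.0 = 58.59 mg/L.

58.6 mg/L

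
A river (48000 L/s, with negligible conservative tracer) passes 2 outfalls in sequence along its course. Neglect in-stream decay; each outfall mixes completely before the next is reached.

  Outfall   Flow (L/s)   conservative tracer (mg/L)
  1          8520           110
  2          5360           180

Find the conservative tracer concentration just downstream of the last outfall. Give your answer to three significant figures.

Outfall 1: combined Q = 56520 L/s; C = (48000·0 + 8520·110.0)/56520 = 16.58 mg/L.
Outfall 2: combined Q = 61880 L/s; C = (56520·16.58 + 5360·180.0)/61880 = 30.74 mg/L.

30.7 mg/L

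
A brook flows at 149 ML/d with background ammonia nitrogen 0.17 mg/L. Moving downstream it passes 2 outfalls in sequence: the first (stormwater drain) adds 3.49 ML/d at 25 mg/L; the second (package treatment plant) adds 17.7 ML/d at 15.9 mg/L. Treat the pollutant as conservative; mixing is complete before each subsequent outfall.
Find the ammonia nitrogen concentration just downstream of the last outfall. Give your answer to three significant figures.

2.32 mg/L

After outfall 1: Q = 149.0 + 3.490 = 152.5 ML/d; C = (149.0·0.1700 + 3.490·25.00)/152.5 = 0.7383 mg/L.
After outfall 2: Q = 152.5 + 17.70 = 170.2 ML/d; C = (152.5·0.7383 + 17.70·15.90)/170.2 = 2.315 mg/L.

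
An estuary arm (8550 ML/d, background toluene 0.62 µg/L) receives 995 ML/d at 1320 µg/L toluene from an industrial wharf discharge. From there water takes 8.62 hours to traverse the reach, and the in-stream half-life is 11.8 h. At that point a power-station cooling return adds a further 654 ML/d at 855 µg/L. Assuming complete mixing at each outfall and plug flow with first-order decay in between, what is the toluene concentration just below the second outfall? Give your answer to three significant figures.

Flow-weighted average: C = (8550·0.6200 + 995.0·1320) / 9545 = 1319000/9545 = 138.2 µg/L; combined flow 9545 ML/d.
Half-life 11.8 h → k = ln 2 / 11.8 = 0.05874 h⁻¹ = 1.410 d⁻¹.
First-order decay: C = 138.2·exp(−k·t) = 138.2·0.6027 = 83.27 µg/L.
Second outfall: C = (9545·83.27 + 654.0·855.0)/10200 = 132.8 µg/L.

133 µg/L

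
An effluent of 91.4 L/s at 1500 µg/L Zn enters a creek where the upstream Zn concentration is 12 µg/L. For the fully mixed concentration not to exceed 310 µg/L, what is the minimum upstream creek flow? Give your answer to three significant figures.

Set C_mix = 310: (Q·12.00 + 91.40·1500) / (Q + 91.40) = 310
→ Q = 91.40·(1500 − 310)/(310 − 12.00) = 365.0 L/s.

365 L/s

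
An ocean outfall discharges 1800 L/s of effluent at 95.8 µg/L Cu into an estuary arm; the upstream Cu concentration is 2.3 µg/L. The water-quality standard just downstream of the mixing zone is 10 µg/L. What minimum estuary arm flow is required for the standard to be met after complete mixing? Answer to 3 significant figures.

Set C_mix = 10: (Q·2.300 + 1800·95.80) / (Q + 1800) = 10
→ Q = 1800·(95.80 − 10)/(10 − 2.300) = 20060 L/s.

20100 L/s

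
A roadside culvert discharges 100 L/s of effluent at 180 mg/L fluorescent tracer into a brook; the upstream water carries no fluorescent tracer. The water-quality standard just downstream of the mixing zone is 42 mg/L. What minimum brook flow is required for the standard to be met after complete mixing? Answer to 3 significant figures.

Set C_mix = 42: (Q·0 + 100.0·180.0) / (Q + 100.0) = 42
→ Q = 100.0·(180.0 − 42)/(42 − 0) = 328.6 L/s.

329 L/s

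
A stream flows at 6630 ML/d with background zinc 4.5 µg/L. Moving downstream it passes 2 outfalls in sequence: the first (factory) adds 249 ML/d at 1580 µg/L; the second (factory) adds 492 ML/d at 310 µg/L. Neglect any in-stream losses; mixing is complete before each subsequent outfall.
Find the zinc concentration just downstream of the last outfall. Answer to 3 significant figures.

Below outfall 1: Q → 6879 ML/d, C = (6630·4.500 + 249.0·1580)/6879 = 61.53 µg/L.
Below outfall 2: Q → 7371 ML/d, C = (6879·61.53 + 492.0·310.0)/7371 = 78.11 µg/L.

78.1 µg/L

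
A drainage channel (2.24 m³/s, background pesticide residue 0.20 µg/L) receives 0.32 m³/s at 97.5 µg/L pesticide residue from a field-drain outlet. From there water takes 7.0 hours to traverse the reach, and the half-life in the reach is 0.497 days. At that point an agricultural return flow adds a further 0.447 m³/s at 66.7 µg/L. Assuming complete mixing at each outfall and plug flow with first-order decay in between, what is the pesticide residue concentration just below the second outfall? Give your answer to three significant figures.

16.9 µg/L

Flow-weighted average: C = (2.240·0.2000 + 0.3200·97.50) / 2.560 = 31.65/2.560 = 12.36 µg/L; combined flow 2.560 m³/s.
Half-life 0.497 d → k = ln 2 / 0.497 = 1.395 d⁻¹.
First-order decay: C = 12.36·exp(−k·t) = 12.36·0.6658 = 8.231 µg/L.
At the second outfall, C = (2.560·8.231 + 0.4470·66.70) / (2.560 + 0.4470) = 16.92 µg/L.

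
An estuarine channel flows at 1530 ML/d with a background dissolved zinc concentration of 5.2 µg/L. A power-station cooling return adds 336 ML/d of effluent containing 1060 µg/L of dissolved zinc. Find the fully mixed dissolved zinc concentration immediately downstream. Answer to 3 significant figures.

Mixed concentration C = ΣQC/ΣQ = (1530·5.200 + 336.0·1060) / 1866 = 364100/1866 = 195.1 µg/L.

195 µg/L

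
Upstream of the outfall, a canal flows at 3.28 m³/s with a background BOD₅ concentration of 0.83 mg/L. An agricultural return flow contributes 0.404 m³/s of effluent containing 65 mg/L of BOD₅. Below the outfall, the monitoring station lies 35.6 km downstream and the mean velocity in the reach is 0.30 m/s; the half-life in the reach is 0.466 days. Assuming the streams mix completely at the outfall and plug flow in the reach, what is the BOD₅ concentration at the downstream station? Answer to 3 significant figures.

After mixing, C = (3.280·0.8300 + 0.4040·65.00) / 3.684 = 28.98/3.684 = 7.867 mg/L.
Travel time t = 35.6·1000 / 0.30 = 118700 s = 32.96 h.
Half-life 0.466 d → k = ln 2 / 0.466 = 1.487 d⁻¹.
Decay over the reach: 7.867·exp(−kt) = 7.867·0.1296 = 1.020 mg/L.

1.02 mg/L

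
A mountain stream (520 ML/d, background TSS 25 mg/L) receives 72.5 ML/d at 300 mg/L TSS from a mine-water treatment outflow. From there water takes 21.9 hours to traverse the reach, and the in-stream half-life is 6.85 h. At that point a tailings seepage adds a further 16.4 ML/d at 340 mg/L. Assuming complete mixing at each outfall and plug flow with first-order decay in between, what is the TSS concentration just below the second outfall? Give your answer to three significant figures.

Mixed concentration C = ΣQC/ΣQ = (520.0·25.00 + 72.50·300.0) / 592.5 = 34750/592.5 = 58.65 mg/L; combined flow 592.5 ML/d.
Half-life 6.85 h → k = ln 2 / 6.85 = 0.1012 h⁻¹ = 2.429 d⁻¹.
Decay over the reach: 58.65·exp(−kt) = 58.65·0.1090 = 6.395 mg/L.
Second outfall: C = (592.5·6.395 + 16.40·340.0)/608.9 = 15.38 mg/L.

15.4 mg/L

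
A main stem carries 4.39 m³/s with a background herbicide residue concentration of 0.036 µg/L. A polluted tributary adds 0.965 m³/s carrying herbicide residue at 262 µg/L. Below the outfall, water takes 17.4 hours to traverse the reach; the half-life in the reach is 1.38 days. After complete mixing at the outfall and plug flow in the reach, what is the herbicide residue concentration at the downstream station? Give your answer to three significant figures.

32.8 µg/L

Mixed concentration C = ΣQC/ΣQ = (4.390·0.03600 + 0.9650·262.0) / 5.355 = 253.0/5.355 = 47.24 µg/L.
Half-life 1.38 d → k = ln 2 / 1.38 = 0.5023 d⁻¹.
After decay, C = 47.24 × e^(−kt) = 47.24 × 0.6948 = 32.82 µg/L.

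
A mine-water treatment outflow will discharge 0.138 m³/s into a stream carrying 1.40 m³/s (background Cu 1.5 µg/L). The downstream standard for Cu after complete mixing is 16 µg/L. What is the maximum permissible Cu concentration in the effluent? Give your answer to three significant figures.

At the limit, (Qr·Cr + Qe·Cₑ)/(Qr + Qe) = 16:
Cₑ = (1.538·16 − 1.400·1.500) / 0.1380 = 163.1 µg/L.

163 µg/L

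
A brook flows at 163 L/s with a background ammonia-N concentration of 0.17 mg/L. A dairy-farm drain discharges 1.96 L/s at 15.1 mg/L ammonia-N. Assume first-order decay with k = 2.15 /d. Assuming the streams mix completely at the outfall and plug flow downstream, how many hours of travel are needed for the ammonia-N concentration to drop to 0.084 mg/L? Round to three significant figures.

15.8 h

Mixed concentration C = ΣQC/ΣQ = (163.0·0.1700 + 1.960·15.10) / 165.0 = 57.31/165.0 = 0.3474 mg/L.
0.3474·exp(−k·t) = 0.084 → t = ln(0.3474/0.084)/k = 57050 s = 15.85 h.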